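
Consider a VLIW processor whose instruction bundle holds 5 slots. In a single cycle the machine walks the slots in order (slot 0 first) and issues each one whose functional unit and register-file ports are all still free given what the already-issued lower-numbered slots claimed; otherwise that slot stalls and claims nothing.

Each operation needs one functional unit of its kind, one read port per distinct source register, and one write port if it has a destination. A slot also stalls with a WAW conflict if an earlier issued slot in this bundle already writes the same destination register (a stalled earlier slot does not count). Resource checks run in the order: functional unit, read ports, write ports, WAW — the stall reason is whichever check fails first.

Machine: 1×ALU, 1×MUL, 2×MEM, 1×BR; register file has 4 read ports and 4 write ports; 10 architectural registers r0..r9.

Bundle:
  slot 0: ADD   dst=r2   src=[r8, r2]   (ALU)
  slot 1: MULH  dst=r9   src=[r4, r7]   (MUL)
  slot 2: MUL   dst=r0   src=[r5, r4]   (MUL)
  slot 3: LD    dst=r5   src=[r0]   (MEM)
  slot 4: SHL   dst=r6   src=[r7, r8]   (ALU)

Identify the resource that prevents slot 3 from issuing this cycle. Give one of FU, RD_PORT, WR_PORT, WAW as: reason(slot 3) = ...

reason(slot 3) = RD_PORT

  0. ALU→r2 ⇒ go  {0A/1Mu/2Ld/1B | 2r 3w}
  1. MUL→r9 ⇒ go  {0A/0Mu/2Ld/1B | 0r 2w}
  2. MUL→r0 ⇒ no(FU)  {0A/0Mu/2Ld/1B | 0r 2w}
  3. MEM→r5 ⇒ no(RD_PORT)  {0A/0Mu/2Ld/1B | 0r 2w}
  4. ALU→r6 ⇒ no(FU)  {0A/0Mu/2Ld/1B | 0r 2w}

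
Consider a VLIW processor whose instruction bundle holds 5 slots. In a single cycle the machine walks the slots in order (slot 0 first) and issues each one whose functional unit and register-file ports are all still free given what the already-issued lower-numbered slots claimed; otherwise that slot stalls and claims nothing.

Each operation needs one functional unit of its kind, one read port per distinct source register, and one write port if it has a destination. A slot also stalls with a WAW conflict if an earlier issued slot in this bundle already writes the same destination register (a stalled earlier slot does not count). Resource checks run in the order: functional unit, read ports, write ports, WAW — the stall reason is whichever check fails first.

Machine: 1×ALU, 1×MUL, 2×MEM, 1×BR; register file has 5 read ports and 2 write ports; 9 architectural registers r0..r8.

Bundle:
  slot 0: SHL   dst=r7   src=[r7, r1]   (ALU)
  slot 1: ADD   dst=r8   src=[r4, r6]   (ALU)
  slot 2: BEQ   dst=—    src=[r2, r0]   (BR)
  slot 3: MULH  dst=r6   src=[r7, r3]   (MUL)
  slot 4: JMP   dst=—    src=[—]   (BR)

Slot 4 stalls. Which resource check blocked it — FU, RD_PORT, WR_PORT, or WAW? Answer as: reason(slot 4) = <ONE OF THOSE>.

#0 ALU src=r7,r1 dispatched  <A:0 Mu:1 Ld:2 B:1 rd:3 wr:1>
#1 ALU src=r4,r6 held:FU  <A:0 Mu:1 Ld:2 B:1 rd:3 wr:1>
#2 BR src=r2,r0 dispatched  <A:0 Mu:1 Ld:2 B:0 rd:1 wr:1>
#3 MUL src=r7,r3 held:RD_PORT  <A:0 Mu:1 Ld:2 B:0 rd:1 wr:1>
#4 BR src=- held:FU  <A:0 Mu:1 Ld:2 B:0 rd:1 wr:1>

reason(slot 4) = FU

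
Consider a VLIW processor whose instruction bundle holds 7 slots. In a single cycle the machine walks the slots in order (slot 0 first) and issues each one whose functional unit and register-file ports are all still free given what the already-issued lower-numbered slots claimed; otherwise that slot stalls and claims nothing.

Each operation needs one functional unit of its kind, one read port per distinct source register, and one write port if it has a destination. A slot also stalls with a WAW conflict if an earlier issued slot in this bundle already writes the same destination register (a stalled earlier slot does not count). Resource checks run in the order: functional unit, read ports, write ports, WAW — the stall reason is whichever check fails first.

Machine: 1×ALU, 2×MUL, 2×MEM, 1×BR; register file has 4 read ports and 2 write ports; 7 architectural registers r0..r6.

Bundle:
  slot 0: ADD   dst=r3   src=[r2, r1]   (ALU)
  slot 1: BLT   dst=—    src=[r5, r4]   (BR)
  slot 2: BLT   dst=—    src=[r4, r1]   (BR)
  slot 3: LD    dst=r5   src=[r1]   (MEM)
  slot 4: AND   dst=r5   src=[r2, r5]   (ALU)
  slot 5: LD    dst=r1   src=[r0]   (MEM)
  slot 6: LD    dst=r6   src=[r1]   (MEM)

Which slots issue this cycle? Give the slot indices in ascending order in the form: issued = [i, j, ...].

(0) want 1×ALU +2rd +1wr — yes → AL0|MU2|ME2|BR1|rd2|wr1
(1) want 1×BR +2rd +0wr — yes → AL0|MU2|ME2|BR0|rd0|wr1
(2) want 1×BR +2rd +0wr — FU → AL0|MU2|ME2|BR0|rd0|wr1
(3) want 1×MEM +1rd +1wr — RD_PORT → AL0|MU2|ME2|BR0|rd0|wr1
(4) want 1×ALU +2rd +1wr — FU → AL0|MU2|ME2|BR0|rd0|wr1
(5) want 1×MEM +1rd +1wr — RD_PORT → AL0|MU2|ME2|BR0|rd0|wr1
(6) want 1×MEM +1rd +1wr — RD_PORT → AL0|MU2|ME2|BR0|rd0|wr1

issued = [0, 1]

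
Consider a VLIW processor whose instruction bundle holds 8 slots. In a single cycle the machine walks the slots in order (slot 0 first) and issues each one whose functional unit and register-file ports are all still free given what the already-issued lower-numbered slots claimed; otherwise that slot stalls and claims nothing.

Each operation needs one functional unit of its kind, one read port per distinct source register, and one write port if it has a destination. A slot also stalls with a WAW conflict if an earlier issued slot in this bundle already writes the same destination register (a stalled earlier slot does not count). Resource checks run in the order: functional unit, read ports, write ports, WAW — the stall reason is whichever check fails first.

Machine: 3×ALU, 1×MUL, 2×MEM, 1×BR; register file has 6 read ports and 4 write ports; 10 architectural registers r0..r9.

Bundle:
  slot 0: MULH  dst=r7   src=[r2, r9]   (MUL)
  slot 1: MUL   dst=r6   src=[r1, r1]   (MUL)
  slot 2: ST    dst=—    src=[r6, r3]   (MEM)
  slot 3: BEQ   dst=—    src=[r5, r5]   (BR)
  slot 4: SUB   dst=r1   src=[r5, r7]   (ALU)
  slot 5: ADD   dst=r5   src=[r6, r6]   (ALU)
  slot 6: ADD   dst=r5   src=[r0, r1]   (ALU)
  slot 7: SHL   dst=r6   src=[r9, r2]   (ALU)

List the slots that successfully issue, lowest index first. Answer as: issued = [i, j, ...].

slot 0 (MUL): ISSUE — free A3,Mu0,Ld2,B1 rp4 wp3
slot 1 (MUL): stall FU — free A3,Mu0,Ld2,B1 rp4 wp3
slot 2 (MEM): ISSUE — free A3,Mu0,Ld1,B1 rp2 wp3
slot 3 (BR): ISSUE — free A3,Mu0,Ld1,B0 rp1 wp3
slot 4 (ALU): stall RD_PORT — free A3,Mu0,Ld1,B0 rp1 wp3
slot 5 (ALU): ISSUE — free A2,Mu0,Ld1,B0 rp0 wp2
slot 6 (ALU): stall RD_PORT — free A2,Mu0,Ld1,B0 rp0 wp2
slot 7 (ALU): stall RD_PORT — free A2,Mu0,Ld1,B0 rp0 wp2

issued = [0, 2, 3, 5]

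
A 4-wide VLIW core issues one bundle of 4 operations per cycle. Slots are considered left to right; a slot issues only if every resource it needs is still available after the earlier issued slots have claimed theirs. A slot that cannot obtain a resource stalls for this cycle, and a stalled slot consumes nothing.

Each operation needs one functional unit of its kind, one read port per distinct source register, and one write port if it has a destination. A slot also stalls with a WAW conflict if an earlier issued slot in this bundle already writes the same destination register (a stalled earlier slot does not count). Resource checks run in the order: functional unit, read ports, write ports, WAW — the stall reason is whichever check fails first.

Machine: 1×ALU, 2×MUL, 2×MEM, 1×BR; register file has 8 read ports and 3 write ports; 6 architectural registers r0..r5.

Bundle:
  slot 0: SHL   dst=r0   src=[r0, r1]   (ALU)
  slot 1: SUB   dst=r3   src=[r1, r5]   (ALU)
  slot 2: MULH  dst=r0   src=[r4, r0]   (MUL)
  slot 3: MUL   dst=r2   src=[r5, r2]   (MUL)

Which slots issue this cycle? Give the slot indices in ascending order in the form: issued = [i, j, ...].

(0) want 1×ALU +2rd +1wr — yes → AL0|MU2|ME2|BR1|rd6|wr2
(1) want 1×ALU +2rd +1wr — FU → AL0|MU2|ME2|BR1|rd6|wr2
(2) want 1×MUL +2rd +1wr — WAW → AL0|MU2|ME2|BR1|rd6|wr2
(3) want 1×MUL +2rd +1wr — yes → AL0|MU1|ME2|BR1|rd4|wr1

issued = [0, 3]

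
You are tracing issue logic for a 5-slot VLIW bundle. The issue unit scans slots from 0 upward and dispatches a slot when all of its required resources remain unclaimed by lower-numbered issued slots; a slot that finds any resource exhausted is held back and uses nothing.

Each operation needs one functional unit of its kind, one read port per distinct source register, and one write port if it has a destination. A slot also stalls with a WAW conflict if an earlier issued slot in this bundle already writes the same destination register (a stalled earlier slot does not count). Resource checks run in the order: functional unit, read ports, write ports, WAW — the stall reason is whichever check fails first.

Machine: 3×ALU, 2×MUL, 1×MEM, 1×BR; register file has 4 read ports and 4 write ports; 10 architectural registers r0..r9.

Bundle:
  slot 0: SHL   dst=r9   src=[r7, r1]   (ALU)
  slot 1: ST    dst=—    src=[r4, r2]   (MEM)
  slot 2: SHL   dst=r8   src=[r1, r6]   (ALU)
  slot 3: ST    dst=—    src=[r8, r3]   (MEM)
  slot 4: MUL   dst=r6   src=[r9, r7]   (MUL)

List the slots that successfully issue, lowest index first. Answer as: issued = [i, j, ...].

#0 ALU src=r7,r1 dispatched  <A:2 Mu:2 Ld:1 B:1 rd:2 wr:3>
#1 MEM src=r4,r2 dispatched  <A:2 Mu:2 Ld:0 B:1 rd:0 wr:3>
#2 ALU src=r1,r6 held:RD_PORT  <A:2 Mu:2 Ld:0 B:1 rd:0 wr:3>
#3 MEM src=r8,r3 held:FU  <A:2 Mu:2 Ld:0 B:1 rd:0 wr:3>
#4 MUL src=r9,r7 held:RD_PORT  <A:2 Mu:2 Ld:0 B:1 rd:0 wr:3>

issued = [0, 1]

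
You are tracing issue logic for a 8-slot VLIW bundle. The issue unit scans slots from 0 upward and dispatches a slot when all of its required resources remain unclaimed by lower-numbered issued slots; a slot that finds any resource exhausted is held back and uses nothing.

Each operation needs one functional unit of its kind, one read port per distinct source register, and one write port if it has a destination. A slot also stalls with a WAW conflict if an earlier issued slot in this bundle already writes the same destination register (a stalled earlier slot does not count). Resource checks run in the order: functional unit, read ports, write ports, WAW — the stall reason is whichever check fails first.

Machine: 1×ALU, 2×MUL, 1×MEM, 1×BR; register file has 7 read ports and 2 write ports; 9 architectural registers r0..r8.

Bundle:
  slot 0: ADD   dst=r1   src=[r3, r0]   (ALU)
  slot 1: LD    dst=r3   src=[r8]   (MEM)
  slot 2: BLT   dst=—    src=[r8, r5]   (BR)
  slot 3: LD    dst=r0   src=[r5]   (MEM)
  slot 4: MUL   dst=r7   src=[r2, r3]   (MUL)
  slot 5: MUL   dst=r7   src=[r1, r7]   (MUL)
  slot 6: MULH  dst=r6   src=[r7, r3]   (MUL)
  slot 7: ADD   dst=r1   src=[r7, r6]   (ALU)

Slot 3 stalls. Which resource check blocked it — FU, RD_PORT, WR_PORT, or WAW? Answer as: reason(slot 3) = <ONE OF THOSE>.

(0) want 1×ALU +2rd +1wr — yes → AL0|MU2|ME1|BR1|rd5|wr1
(1) want 1×MEM +1rd +1wr — yes → AL0|MU2|ME0|BR1|rd4|wr0
(2) want 1×BR +2rd +0wr — yes → AL0|MU2|ME0|BR0|rd2|wr0
(3) want 1×MEM +1rd +1wr — FU → AL0|MU2|ME0|BR0|rd2|wr0
(4) want 1×MUL +2rd +1wr — WR_PORT → AL0|MU2|ME0|BR0|rd2|wr0
(5) want 1×MUL +2rd +1wr — WR_PORT → AL0|MU2|ME0|BR0|rd2|wr0
(6) want 1×MUL +2rd +1wr — WR_PORT → AL0|MU2|ME0|BR0|rd2|wr0
(7) want 1×ALU +2rd +1wr — FU → AL0|MU2|ME0|BR0|rd2|wr0

reason(slot 3) = FU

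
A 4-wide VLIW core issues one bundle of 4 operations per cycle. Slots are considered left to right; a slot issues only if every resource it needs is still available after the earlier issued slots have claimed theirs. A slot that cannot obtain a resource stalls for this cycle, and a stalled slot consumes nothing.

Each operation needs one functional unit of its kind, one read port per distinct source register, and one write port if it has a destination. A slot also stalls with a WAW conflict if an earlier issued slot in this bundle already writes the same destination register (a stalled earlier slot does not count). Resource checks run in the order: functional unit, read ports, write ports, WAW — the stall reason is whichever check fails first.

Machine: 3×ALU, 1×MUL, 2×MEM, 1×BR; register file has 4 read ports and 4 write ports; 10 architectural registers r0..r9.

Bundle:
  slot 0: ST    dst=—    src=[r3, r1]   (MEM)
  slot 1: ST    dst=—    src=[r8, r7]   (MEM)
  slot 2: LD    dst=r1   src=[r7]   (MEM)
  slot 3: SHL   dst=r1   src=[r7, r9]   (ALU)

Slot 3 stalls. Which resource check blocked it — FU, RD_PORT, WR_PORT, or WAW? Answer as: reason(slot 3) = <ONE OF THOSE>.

reason(slot 3) = RD_PORT

#0 MEM src=r3,r1 dispatched  <A:3 Mu:1 Ld:1 B:1 rd:2 wr:4>
#1 MEM src=r8,r7 dispatched  <A:3 Mu:1 Ld:0 B:1 rd:0 wr:4>
#2 MEM src=r7 held:FU  <A:3 Mu:1 Ld:0 B:1 rd:0 wr:4>
#3 ALU src=r7,r9 held:RD_PORT  <A:3 Mu:1 Ld:0 B:1 rd:0 wr:4>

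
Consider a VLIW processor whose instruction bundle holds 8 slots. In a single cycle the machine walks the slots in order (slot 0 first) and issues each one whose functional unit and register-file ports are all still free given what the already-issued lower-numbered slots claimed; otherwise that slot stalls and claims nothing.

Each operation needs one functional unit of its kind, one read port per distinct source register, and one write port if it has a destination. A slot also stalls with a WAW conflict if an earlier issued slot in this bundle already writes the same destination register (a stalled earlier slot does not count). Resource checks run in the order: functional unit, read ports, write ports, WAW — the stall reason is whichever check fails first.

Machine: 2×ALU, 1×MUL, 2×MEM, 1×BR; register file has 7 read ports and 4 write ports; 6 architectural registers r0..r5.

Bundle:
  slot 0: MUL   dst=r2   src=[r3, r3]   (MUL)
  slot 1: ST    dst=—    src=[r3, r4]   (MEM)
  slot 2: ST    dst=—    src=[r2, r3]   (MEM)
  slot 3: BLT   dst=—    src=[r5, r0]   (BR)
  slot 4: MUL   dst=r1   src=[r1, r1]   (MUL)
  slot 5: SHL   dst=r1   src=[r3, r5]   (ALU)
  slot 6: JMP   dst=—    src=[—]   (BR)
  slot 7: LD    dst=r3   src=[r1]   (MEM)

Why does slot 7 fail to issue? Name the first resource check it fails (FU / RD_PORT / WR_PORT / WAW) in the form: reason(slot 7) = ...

reason(slot 7) = FU

(0) want 1×MUL +1rd +1wr — yes → AL2|MU0|ME2|BR1|rd6|wr3
(1) want 1×MEM +2rd +0wr — yes → AL2|MU0|ME1|BR1|rd4|wr3
(2) want 1×MEM +2rd +0wr — yes → AL2|MU0|ME0|BR1|rd2|wr3
(3) want 1×BR +2rd +0wr — yes → AL2|MU0|ME0|BR0|rd0|wr3
(4) want 1×MUL +1rd +1wr — FU → AL2|MU0|ME0|BR0|rd0|wr3
(5) want 1×ALU +2rd +1wr — RD_PORT → AL2|MU0|ME0|BR0|rd0|wr3
(6) want 1×BR +0rd +0wr — FU → AL2|MU0|ME0|BR0|rd0|wr3
(7) want 1×MEM +1rd +1wr — FU → AL2|MU0|ME0|BR0|rd0|wr3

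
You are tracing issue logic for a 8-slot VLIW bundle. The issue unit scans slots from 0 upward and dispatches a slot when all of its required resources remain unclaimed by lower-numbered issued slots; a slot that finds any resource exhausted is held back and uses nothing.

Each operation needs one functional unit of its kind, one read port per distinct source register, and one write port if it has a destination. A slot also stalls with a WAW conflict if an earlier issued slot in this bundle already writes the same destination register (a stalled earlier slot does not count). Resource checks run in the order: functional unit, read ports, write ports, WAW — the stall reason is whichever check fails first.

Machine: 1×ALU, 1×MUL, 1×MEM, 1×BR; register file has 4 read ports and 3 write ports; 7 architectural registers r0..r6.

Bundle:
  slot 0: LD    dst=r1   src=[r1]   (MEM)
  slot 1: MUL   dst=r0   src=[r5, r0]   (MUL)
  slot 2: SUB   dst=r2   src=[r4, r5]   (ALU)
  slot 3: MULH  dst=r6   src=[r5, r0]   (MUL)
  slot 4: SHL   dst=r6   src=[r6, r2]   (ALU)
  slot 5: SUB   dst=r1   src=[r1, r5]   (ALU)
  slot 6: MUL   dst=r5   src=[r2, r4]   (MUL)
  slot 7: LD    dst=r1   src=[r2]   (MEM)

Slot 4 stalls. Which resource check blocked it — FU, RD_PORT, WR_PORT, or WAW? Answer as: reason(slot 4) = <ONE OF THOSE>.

#0 MEM src=r1 dispatched  <A:1 Mu:1 Ld:0 B:1 rd:3 wr:2>
#1 MUL src=r5,r0 dispatched  <A:1 Mu:0 Ld:0 B:1 rd:1 wr:1>
#2 ALU src=r4,r5 held:RD_PORT  <A:1 Mu:0 Ld:0 B:1 rd:1 wr:1>
#3 MUL src=r5,r0 held:FU  <A:1 Mu:0 Ld:0 B:1 rd:1 wr:1>
#4 ALU src=r6,r2 held:RD_PORT  <A:1 Mu:0 Ld:0 B:1 rd:1 wr:1>
#5 ALU src=r1,r5 held:RD_PORT  <A:1 Mu:0 Ld:0 B:1 rd:1 wr:1>
#6 MUL src=r2,r4 held:FU  <A:1 Mu:0 Ld:0 B:1 rd:1 wr:1>
#7 MEM src=r2 held:FU  <A:1 Mu:0 Ld:0 B:1 rd:1 wr:1>

reason(slot 4) = RD_PORT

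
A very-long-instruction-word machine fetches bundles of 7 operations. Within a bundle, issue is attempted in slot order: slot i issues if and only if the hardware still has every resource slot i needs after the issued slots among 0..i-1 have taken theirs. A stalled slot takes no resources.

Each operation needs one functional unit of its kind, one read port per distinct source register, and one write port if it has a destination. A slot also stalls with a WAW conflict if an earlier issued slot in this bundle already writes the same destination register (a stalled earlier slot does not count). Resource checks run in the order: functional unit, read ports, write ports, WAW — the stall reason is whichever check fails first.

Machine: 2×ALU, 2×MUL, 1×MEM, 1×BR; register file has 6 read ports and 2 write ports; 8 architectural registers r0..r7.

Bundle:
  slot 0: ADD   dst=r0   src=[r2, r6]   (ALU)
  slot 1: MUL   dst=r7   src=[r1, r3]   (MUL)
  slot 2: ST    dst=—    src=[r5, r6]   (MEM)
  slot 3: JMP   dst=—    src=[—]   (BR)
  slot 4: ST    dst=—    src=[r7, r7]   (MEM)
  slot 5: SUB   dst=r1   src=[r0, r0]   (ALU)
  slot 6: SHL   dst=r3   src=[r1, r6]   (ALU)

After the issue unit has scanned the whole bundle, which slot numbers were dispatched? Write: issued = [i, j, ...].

issued = [0, 1, 2, 3]

[0] ALU needs rd=2 wr=1: ok; after: ALU=1 MUL=2 MEM=1 BR=1, R=4, W=1
[1] MUL needs rd=2 wr=1: ok; after: ALU=1 MUL=1 MEM=1 BR=1, R=2, W=0
[2] MEM needs rd=2 wr=0: ok; after: ALU=1 MUL=1 MEM=0 BR=1, R=0, W=0
[3] BR needs rd=0 wr=0: ok; after: ALU=1 MUL=1 MEM=0 BR=0, R=0, W=0
[4] MEM needs rd=1 wr=0: FU; after: ALU=1 MUL=1 MEM=0 BR=0, R=0, W=0
[5] ALU needs rd=1 wr=1: RD_PORT; after: ALU=1 MUL=1 MEM=0 BR=0, R=0, W=0
[6] ALU needs rd=2 wr=1: RD_PORT; after: ALU=1 MUL=1 MEM=0 BR=0, R=0, W=0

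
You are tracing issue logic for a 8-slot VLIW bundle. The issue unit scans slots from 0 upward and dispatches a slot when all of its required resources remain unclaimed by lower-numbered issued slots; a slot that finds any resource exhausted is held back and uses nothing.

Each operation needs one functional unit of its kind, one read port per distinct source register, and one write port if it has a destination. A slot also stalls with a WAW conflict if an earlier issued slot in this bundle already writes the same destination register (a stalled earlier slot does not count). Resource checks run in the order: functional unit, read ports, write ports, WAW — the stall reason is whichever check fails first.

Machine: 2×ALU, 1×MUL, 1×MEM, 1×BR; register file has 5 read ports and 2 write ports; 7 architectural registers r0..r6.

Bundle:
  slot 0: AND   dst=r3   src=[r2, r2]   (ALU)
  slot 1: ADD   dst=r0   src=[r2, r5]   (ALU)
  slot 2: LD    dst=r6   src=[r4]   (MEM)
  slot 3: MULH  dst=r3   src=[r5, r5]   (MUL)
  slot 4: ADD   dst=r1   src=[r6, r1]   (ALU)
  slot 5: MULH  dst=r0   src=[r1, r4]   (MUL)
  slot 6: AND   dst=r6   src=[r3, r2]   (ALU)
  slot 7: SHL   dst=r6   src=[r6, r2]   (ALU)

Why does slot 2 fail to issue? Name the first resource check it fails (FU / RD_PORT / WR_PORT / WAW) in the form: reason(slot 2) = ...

slot 0 (ALU): ISSUE — free A1,Mu1,Ld1,B1 rp4 wp1
slot 1 (ALU): ISSUE — free A0,Mu1,Ld1,B1 rp2 wp0
slot 2 (MEM): stall WR_PORT — free A0,Mu1,Ld1,B1 rp2 wp0
slot 3 (MUL): stall WR_PORT — free A0,Mu1,Ld1,B1 rp2 wp0
slot 4 (ALU): stall FU — free A0,Mu1,Ld1,B1 rp2 wp0
slot 5 (MUL): stall WR_PORT — free A0,Mu1,Ld1,B1 rp2 wp0
slot 6 (ALU): stall FU — free A0,Mu1,Ld1,B1 rp2 wp0
slot 7 (ALU): stall FU — free A0,Mu1,Ld1,B1 rp2 wp0

reason(slot 2) = WR_PORT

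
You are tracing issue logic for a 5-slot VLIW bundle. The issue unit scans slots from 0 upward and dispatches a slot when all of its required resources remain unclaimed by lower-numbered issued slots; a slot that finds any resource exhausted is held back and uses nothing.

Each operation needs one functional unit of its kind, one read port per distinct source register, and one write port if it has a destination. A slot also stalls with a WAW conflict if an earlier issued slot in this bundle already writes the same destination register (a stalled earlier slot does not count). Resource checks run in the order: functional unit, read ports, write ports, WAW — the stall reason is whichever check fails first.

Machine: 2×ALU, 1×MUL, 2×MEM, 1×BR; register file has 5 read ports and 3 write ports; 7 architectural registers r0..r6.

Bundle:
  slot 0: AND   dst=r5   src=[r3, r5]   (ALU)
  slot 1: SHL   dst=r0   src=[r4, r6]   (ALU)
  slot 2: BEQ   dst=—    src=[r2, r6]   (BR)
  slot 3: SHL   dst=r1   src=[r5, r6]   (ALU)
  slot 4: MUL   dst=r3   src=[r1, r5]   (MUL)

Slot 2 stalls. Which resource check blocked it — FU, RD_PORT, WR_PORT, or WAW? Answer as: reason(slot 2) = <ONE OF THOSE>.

reason(slot 2) = RD_PORT

  0. ALU→r5 ⇒ go  {1A/1Mu/2Ld/1B | 3r 2w}
  1. ALU→r0 ⇒ go  {0A/1Mu/2Ld/1B | 1r 1w}
  2. BR ⇒ no(RD_PORT)  {0A/1Mu/2Ld/1B | 1r 1w}
  3. ALU→r1 ⇒ no(FU)  {0A/1Mu/2Ld/1B | 1r 1w}
  4. MUL→r3 ⇒ no(RD_PORT)  {0A/1Mu/2Ld/1B | 1r 1w}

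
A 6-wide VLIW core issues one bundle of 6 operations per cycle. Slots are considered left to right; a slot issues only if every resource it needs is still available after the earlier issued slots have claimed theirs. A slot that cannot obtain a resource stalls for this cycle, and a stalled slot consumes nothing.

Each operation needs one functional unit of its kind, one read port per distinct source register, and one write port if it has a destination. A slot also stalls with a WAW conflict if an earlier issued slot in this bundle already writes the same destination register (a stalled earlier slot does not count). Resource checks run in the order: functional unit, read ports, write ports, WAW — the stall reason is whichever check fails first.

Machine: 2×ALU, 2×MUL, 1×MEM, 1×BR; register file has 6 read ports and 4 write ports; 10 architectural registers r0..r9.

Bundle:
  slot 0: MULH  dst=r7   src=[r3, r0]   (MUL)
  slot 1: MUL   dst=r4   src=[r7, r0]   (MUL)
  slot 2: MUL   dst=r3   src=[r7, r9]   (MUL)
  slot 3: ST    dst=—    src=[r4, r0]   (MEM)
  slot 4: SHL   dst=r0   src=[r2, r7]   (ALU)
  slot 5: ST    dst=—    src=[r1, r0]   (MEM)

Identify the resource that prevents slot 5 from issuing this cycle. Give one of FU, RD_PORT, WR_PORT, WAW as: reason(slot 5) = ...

reason(slot 5) = FU

#0 MUL src=r3,r0 dispatched  <A:2 Mu:1 Ld:1 B:1 rd:4 wr:3>
#1 MUL src=r7,r0 dispatched  <A:2 Mu:0 Ld:1 B:1 rd:2 wr:2>
#2 MUL src=r7,r9 held:FU  <A:2 Mu:0 Ld:1 B:1 rd:2 wr:2>
#3 MEM src=r4,r0 dispatched  <A:2 Mu:0 Ld:0 B:1 rd:0 wr:2>
#4 ALU src=r2,r7 held:RD_PORT  <A:2 Mu:0 Ld:0 B:1 rd:0 wr:2>
#5 MEM src=r1,r0 held:FU  <A:2 Mu:0 Ld:0 B:1 rd:0 wr:2>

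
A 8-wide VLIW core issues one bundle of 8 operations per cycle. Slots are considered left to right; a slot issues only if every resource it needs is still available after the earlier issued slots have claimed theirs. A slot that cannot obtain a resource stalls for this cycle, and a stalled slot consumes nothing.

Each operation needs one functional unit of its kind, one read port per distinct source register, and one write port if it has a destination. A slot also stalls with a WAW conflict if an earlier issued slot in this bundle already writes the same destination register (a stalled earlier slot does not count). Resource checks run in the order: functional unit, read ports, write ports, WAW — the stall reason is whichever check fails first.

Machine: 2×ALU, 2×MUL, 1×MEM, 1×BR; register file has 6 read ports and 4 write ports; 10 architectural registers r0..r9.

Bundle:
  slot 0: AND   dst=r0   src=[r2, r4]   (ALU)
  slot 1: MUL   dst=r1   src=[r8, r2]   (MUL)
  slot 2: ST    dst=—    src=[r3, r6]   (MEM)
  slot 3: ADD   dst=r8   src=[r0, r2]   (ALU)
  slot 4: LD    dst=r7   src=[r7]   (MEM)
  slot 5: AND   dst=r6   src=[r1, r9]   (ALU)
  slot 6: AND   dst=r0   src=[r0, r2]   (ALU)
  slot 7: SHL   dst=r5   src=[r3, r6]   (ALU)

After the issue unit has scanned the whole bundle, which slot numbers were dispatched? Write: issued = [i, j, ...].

[0] ALU needs rd=2 wr=1: ok; after: ALU=1 MUL=2 MEM=1 BR=1, R=4, W=3
[1] MUL needs rd=2 wr=1: ok; after: ALU=1 MUL=1 MEM=1 BR=1, R=2, W=2
[2] MEM needs rd=2 wr=0: ok; after: ALU=1 MUL=1 MEM=0 BR=1, R=0, W=2
[3] ALU needs rd=2 wr=1: RD_PORT; after: ALU=1 MUL=1 MEM=0 BR=1, R=0, W=2
[4] MEM needs rd=1 wr=1: FU; after: ALU=1 MUL=1 MEM=0 BR=1, R=0, W=2
[5] ALU needs rd=2 wr=1: RD_PORT; after: ALU=1 MUL=1 MEM=0 BR=1, R=0, W=2
[6] ALU needs rd=2 wr=1: RD_PORT; after: ALU=1 MUL=1 MEM=0 BR=1, R=0, W=2
[7] ALU needs rd=2 wr=1: RD_PORT; after: ALU=1 MUL=1 MEM=0 BR=1, R=0, W=2

issued = [0, 1, 2]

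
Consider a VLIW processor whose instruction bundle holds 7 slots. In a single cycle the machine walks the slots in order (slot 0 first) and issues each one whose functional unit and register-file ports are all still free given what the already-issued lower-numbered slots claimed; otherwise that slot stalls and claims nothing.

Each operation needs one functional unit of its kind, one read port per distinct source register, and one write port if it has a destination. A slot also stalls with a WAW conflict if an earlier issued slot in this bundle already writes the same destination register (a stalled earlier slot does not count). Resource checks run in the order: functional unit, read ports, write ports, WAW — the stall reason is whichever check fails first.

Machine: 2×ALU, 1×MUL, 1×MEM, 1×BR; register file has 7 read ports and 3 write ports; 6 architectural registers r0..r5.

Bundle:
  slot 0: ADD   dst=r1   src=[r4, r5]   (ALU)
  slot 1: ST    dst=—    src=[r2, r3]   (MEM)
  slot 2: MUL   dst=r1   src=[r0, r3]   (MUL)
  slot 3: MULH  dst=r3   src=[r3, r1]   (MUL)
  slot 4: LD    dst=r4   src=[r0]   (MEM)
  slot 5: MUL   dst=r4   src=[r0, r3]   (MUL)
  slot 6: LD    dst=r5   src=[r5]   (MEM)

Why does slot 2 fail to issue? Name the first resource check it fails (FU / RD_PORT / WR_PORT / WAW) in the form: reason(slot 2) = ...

reason(slot 2) = WAW

  0. ALU→r1 ⇒ go  {1A/1Mu/1Ld/1B | 5r 2w}
  1. MEM ⇒ go  {1A/1Mu/0Ld/1B | 3r 2w}
  2. MUL→r1 ⇒ no(WAW)  {1A/1Mu/0Ld/1B | 3r 2w}
  3. MUL→r3 ⇒ go  {1A/0Mu/0Ld/1B | 1r 1w}
  4. MEM→r4 ⇒ no(FU)  {1A/0Mu/0Ld/1B | 1r 1w}
  5. MUL→r4 ⇒ no(FU)  {1A/0Mu/0Ld/1B | 1r 1w}
  6. MEM→r5 ⇒ no(FU)  {1A/0Mu/0Ld/1B | 1r 1w}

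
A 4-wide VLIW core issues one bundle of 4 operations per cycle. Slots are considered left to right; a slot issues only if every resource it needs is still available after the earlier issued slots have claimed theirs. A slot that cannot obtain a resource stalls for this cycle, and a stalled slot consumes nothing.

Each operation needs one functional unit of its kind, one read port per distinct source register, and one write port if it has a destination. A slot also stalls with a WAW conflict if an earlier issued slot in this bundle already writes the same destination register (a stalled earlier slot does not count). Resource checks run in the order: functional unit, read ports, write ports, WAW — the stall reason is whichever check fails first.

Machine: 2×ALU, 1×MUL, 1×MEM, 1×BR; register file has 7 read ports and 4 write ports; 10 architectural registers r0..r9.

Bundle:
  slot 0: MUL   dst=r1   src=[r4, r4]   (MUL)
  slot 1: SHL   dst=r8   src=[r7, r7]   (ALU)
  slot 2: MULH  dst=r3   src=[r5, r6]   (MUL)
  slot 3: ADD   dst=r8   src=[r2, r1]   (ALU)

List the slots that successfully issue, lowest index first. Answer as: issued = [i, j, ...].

issued = [0, 1]

  0. MUL→r1 ⇒ go  {2A/0Mu/1Ld/1B | 6r 3w}
  1. ALU→r8 ⇒ go  {1A/0Mu/1Ld/1B | 5r 2w}
  2. MUL→r3 ⇒ no(FU)  {1A/0Mu/1Ld/1B | 5r 2w}
  3. ALU→r8 ⇒ no(WAW)  {1A/0Mu/1Ld/1B | 5r 2w}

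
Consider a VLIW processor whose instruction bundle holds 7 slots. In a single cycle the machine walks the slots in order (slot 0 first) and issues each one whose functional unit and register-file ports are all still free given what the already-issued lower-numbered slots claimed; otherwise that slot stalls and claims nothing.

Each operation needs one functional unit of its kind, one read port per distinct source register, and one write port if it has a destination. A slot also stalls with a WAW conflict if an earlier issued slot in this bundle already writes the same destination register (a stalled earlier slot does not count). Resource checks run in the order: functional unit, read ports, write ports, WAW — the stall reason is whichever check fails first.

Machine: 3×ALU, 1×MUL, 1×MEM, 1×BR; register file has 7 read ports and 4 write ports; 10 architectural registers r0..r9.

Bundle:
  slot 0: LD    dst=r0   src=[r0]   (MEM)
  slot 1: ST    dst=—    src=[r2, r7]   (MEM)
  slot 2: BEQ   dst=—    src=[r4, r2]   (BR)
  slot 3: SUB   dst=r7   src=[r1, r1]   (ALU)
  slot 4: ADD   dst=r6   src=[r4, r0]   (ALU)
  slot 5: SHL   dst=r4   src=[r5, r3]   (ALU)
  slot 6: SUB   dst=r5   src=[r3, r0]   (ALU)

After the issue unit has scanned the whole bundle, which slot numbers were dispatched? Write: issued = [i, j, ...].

slot 0 (MEM): ISSUE — free A3,Mu1,Ld0,B1 rp6 wp3
slot 1 (MEM): stall FU — free A3,Mu1,Ld0,B1 rp6 wp3
slot 2 (BR): ISSUE — free A3,Mu1,Ld0,B0 rp4 wp3
slot 3 (ALU): ISSUE — free A2,Mu1,Ld0,B0 rp3 wp2
slot 4 (ALU): ISSUE — free A1,Mu1,Ld0,B0 rp1 wp1
slot 5 (ALU): stall RD_PORT — free A1,Mu1,Ld0,B0 rp1 wp1
slot 6 (ALU): stall RD_PORT — free A1,Mu1,Ld0,B0 rp1 wp1

issued = [0, 2, 3, 4]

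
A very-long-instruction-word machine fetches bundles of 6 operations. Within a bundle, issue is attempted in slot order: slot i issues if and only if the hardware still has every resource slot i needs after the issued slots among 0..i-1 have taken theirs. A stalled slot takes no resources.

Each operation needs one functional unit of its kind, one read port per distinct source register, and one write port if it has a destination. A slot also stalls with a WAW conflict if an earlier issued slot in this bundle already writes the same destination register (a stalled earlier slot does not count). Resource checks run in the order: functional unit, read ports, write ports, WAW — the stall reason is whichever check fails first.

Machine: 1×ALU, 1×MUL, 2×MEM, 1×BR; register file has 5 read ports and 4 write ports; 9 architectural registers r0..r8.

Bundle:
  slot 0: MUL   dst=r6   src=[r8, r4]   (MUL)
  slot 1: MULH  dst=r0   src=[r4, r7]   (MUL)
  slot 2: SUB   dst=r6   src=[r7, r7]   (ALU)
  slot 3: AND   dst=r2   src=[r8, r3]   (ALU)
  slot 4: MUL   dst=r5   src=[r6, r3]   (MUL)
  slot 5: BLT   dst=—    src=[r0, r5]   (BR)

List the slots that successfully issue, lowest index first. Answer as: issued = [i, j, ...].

#0 MUL src=r8,r4 dispatched  <A:1 Mu:0 Ld:2 B:1 rd:3 wr:3>
#1 MUL src=r4,r7 held:FU  <A:1 Mu:0 Ld:2 B:1 rd:3 wr:3>
#2 ALU src=r7,r7 held:WAW  <A:1 Mu:0 Ld:2 B:1 rd:3 wr:3>
#3 ALU src=r8,r3 dispatched  <A:0 Mu:0 Ld:2 B:1 rd:1 wr:2>
#4 MUL src=r6,r3 held:FU  <A:0 Mu:0 Ld:2 B:1 rd:1 wr:2>
#5 BR src=r0,r5 held:RD_PORT  <A:0 Mu:0 Ld:2 B:1 rd:1 wr:2>

issued = [0, 3]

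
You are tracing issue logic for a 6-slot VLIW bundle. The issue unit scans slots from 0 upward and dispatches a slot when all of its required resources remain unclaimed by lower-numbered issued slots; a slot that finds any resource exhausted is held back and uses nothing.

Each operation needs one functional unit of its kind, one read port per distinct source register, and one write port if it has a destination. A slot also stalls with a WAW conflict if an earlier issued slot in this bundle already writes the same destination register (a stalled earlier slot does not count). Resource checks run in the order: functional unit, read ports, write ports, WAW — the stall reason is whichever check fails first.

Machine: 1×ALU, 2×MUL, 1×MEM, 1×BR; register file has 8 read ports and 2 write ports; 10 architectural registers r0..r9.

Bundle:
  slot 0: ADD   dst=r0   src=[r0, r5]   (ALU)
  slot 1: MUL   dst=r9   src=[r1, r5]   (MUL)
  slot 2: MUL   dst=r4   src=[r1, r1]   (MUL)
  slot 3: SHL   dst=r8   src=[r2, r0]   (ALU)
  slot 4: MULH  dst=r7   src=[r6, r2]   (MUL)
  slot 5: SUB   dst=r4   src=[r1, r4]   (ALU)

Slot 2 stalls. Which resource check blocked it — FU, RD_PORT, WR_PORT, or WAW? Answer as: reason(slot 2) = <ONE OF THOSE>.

(0) want 1×ALU +2rd +1wr — yes → AL0|MU2|ME1|BR1|rd6|wr1
(1) want 1×MUL +2rd +1wr — yes → AL0|MU1|ME1|BR1|rd4|wr0
(2) want 1×MUL +1rd +1wr — WR_PORT → AL0|MU1|ME1|BR1|rd4|wr0
(3) want 1×ALU +2rd +1wr — FU → AL0|MU1|ME1|BR1|rd4|wr0
(4) want 1×MUL +2rd +1wr — WR_PORT → AL0|MU1|ME1|BR1|rd4|wr0
(5) want 1×ALU +2rd +1wr — FU → AL0|MU1|ME1|BR1|rd4|wr0

reason(slot 2) = WR_PORT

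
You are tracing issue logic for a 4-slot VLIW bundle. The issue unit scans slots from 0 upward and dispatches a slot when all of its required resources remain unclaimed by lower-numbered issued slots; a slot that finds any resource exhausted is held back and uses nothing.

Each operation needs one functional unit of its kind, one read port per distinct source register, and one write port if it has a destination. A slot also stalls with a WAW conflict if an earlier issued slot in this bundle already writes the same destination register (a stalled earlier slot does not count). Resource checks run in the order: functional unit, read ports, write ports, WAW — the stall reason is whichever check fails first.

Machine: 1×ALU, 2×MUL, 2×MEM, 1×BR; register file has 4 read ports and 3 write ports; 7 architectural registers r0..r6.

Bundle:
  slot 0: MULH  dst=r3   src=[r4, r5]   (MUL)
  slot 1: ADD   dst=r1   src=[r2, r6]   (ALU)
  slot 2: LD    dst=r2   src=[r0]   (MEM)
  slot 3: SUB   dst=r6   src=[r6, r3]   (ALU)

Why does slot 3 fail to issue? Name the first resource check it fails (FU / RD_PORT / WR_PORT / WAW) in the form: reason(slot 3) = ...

reason(slot 3) = FU

  0. MUL→r3 ⇒ go  {1A/1Mu/2Ld/1B | 2r 2w}
  1. ALU→r1 ⇒ go  {0A/1Mu/2Ld/1B | 0r 1w}
  2. MEM→r2 ⇒ no(RD_PORT)  {0A/1Mu/2Ld/1B | 0r 1w}
  3. ALU→r6 ⇒ no(FU)  {0A/1Mu/2Ld/1B | 0r 1w}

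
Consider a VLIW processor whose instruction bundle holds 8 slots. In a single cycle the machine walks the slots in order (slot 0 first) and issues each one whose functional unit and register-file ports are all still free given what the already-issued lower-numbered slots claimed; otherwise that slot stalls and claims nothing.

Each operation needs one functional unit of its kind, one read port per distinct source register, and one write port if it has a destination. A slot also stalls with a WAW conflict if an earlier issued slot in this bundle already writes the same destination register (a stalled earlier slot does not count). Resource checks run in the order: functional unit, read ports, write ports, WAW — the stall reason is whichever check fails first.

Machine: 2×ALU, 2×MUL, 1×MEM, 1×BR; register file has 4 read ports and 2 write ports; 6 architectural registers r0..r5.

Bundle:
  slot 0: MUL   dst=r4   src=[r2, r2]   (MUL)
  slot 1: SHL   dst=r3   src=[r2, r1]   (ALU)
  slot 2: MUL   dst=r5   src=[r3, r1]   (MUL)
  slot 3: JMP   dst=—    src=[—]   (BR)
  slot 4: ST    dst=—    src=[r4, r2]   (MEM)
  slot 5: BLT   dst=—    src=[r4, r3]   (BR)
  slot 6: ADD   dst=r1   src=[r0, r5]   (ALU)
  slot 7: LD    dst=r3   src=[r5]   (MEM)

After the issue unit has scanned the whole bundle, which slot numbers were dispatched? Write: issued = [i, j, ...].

(0) want 1×MUL +1rd +1wr — yes → AL2|MU1|ME1|BR1|rd3|wr1
(1) want 1×ALU +2rd +1wr — yes → AL1|MU1|ME1|BR1|rd1|wr0
(2) want 1×MUL +2rd +1wr — RD_PORT → AL1|MU1|ME1|BR1|rd1|wr0
(3) want 1×BR +0rd +0wr — yes → AL1|MU1|ME1|BR0|rd1|wr0
(4) want 1×MEM +2rd +0wr — RD_PORT → AL1|MU1|ME1|BR0|rd1|wr0
(5) want 1×BR +2rd +0wr — FU → AL1|MU1|ME1|BR0|rd1|wr0
(6) want 1×ALU +2rd +1wr — RD_PORT → AL1|MU1|ME1|BR0|rd1|wr0
(7) want 1×MEM +1rd +1wr — WR_PORT → AL1|MU1|ME1|BR0|rd1|wr0

issued = [0, 1, 3]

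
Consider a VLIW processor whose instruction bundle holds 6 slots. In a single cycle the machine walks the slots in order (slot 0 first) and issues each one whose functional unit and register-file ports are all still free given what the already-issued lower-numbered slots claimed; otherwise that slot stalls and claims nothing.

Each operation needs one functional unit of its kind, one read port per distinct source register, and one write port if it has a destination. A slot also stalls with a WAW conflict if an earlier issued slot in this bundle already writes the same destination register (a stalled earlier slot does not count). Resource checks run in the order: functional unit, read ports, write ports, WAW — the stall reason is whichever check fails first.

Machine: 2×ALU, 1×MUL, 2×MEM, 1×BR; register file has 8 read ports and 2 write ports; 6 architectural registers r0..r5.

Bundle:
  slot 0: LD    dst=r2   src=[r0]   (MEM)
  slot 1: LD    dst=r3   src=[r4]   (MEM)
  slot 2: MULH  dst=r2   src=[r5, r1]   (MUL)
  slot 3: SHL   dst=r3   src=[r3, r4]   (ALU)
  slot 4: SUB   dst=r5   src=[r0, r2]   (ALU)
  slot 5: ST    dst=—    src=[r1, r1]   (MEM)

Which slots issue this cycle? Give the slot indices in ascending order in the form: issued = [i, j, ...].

#0 MEM src=r0 dispatched  <A:2 Mu:1 Ld:1 B:1 rd:7 wr:1>
#1 MEM src=r4 dispatched  <A:2 Mu:1 Ld:0 B:1 rd:6 wr:0>
#2 MUL src=r5,r1 held:WR_PORT  <A:2 Mu:1 Ld:0 B:1 rd:6 wr:0>
#3 ALU src=r3,r4 held:WR_PORT  <A:2 Mu:1 Ld:0 B:1 rd:6 wr:0>
#4 ALU src=r0,r2 held:WR_PORT  <A:2 Mu:1 Ld:0 B:1 rd:6 wr:0>
#5 MEM src=r1,r1 held:FU  <A:2 Mu:1 Ld:0 B:1 rd:6 wr:0>

issued = [0, 1]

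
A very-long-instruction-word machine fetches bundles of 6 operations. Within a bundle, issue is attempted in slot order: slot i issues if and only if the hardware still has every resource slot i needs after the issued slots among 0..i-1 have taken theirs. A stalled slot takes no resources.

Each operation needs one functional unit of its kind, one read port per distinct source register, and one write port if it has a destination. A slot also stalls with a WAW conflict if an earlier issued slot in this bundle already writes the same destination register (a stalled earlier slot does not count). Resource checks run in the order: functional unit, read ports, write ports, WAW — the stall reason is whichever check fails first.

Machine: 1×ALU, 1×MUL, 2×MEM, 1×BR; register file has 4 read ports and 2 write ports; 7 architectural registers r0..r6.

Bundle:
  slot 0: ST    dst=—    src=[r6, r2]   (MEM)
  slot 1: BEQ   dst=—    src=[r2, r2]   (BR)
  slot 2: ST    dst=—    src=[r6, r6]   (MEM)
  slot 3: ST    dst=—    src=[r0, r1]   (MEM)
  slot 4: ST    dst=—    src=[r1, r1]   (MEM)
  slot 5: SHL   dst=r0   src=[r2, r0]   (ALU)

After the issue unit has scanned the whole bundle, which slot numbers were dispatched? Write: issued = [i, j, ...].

slot 0 (MEM): ISSUE — free A1,Mu1,Ld1,B1 rp2 wp2
slot 1 (BR): ISSUE — free A1,Mu1,Ld1,B0 rp1 wp2
slot 2 (MEM): ISSUE — free A1,Mu1,Ld0,B0 rp0 wp2
slot 3 (MEM): stall FU — free A1,Mu1,Ld0,B0 rp0 wp2
slot 4 (MEM): stall FU — free A1,Mu1,Ld0,B0 rp0 wp2
slot 5 (ALU): stall RD_PORT — free A1,Mu1,Ld0,B0 rp0 wp2

issued = [0, 1, 2]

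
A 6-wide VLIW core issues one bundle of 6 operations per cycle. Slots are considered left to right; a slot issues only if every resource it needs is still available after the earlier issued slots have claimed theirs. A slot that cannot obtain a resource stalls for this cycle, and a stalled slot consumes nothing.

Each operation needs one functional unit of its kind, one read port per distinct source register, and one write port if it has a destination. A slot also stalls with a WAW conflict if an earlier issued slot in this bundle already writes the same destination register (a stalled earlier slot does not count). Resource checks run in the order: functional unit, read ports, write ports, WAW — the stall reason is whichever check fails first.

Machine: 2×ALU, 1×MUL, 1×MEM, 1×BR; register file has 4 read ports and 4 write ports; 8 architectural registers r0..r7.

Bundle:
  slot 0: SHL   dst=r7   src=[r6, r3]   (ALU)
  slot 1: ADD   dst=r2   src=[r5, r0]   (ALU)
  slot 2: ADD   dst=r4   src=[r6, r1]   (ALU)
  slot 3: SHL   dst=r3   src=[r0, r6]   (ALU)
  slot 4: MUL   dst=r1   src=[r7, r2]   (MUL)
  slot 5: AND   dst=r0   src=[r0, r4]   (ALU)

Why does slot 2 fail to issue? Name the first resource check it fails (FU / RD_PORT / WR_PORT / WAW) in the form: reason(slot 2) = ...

reason(slot 2) = FU

[0] ALU needs rd=2 wr=1: ok; after: ALU=1 MUL=1 MEM=1 BR=1, R=2, W=3
[1] ALU needs rd=2 wr=1: ok; after: ALU=0 MUL=1 MEM=1 BR=1, R=0, W=2
[2] ALU needs rd=2 wr=1: FU; after: ALU=0 MUL=1 MEM=1 BR=1, R=0, W=2
[3] ALU needs rd=2 wr=1: FU; after: ALU=0 MUL=1 MEM=1 BR=1, R=0, W=2
[4] MUL needs rd=2 wr=1: RD_PORT; after: ALU=0 MUL=1 MEM=1 BR=1, R=0, W=2
[5] ALU needs rd=2 wr=1: FU; after: ALU=0 MUL=1 MEM=1 BR=1, R=0, W=2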